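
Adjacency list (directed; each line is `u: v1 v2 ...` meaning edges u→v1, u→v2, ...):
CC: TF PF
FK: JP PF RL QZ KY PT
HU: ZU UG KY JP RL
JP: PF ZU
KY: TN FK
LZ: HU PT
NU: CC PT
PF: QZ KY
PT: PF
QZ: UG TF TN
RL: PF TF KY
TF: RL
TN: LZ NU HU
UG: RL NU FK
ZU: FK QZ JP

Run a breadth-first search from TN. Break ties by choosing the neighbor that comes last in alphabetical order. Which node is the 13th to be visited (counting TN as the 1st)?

Visit TN; enqueue NU, LZ, HU → queue [NU, LZ, HU]
Visit NU; enqueue PT, CC → queue [LZ, HU, PT, CC]
Visit LZ → queue [HU, PT, CC]
Visit HU; enqueue ZU, UG, RL, KY, JP → queue [PT, CC, ZU, UG, RL, KY, JP]
Visit PT; enqueue PF → queue [CC, ZU, UG, RL, KY, JP, PF]
Visit CC; enqueue TF → queue [ZU, UG, RL, KY, JP, PF, TF]
Visit ZU; enqueue QZ, FK → queue [UG, RL, KY, JP, PF, TF, QZ, FK]
Visit UG → queue [RL, KY, JP, PF, TF, QZ, FK]
Visit RL → queue [KY, JP, PF, TF, QZ, FK]
Visit KY → queue [JP, PF, TF, QZ, FK]
Visit JP → queue [PF, TF, QZ, FK]
Visit PF → queue [TF, QZ, FK]
Visit TF → queue [QZ, FK]
Visit QZ → queue [FK]
Visit FK → queue []

Visit order: TN, NU, LZ, HU, PT, CC, ZU, UG, RL, KY, JP, PF, TF, QZ, FK

TF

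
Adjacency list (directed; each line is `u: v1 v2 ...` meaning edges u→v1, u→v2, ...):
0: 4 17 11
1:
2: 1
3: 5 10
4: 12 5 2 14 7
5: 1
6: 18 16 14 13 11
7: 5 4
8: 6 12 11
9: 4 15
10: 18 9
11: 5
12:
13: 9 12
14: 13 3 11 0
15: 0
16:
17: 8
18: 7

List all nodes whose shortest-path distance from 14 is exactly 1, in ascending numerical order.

0, 3, 11, 13

Level 0: 14
Level 1: 0, 3, 11, 13
Level 2: 4, 5, 9, 10, 12, 17
Level 3: 1, 2, 7, 8, 15, 18
Level 4: 6
Level 5: 16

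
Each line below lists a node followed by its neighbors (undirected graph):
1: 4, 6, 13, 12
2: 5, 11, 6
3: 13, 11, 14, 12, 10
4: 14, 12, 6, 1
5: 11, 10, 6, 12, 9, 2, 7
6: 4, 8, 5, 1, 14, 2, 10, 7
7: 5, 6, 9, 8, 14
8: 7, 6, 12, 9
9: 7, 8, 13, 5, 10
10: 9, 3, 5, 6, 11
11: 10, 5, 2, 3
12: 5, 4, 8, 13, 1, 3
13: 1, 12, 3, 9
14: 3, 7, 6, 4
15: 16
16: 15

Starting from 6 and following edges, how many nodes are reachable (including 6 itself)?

BFS from 6 visits: 6, 4, 8, 5, 1, 14, 2, 10, 7, 12, 9, 11, 13, 3
Reachable nodes: 14 of 16 total.

14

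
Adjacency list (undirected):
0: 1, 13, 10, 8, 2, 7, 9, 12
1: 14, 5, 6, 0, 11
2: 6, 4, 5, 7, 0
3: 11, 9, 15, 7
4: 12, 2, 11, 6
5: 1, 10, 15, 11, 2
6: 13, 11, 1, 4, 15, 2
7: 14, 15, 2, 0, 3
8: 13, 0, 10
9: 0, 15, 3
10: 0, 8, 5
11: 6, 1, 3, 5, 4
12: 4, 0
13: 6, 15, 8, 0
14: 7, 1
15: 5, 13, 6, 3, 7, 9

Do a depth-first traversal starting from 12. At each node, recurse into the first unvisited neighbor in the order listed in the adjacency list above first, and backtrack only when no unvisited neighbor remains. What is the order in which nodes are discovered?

Visit 12
12 → 4
4 → 2
2 → 6
6 → 13
13 → 15
15 → 5
5 → 1
1 → 14
14 → 7
7 → 0
0 → 10
10 → 8
0 → 9
9 → 3
3 → 11

12 4 2 6 13 15 5 1 14 7 0 10 8 9 3 11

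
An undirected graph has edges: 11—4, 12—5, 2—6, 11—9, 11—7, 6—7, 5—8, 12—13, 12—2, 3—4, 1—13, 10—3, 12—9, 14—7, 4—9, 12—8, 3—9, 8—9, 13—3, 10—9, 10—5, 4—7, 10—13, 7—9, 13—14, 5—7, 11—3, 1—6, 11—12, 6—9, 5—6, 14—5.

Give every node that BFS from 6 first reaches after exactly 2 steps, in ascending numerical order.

Level 0: 6
Level 1: 1, 2, 5, 7, 9
Level 2: 3, 4, 8, 10, 11, 12, 13, 14

3, 4, 8, 10, 11, 12, 13, 14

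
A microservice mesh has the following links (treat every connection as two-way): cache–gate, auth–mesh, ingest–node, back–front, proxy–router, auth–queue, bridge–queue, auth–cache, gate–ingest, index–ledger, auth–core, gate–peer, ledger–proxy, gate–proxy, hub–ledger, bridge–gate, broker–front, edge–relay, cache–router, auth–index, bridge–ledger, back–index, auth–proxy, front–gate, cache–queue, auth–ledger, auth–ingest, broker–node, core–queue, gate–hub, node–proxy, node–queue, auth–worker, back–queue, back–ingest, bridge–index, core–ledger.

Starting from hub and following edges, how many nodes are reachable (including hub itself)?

BFS from hub visits: hub, gate, ledger, bridge, cache, front, ingest, peer, proxy, auth, core, index, queue, router, back, broker, node, mesh, worker
Reachable nodes: 19 of 21 total.

19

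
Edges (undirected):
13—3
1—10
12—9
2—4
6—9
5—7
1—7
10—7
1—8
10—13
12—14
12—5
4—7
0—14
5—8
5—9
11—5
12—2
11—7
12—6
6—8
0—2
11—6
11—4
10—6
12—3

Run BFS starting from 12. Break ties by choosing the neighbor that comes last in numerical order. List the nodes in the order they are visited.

12 14 9 6 5 3 2 0 11 10 8 7 13 4 1

Visit 12; enqueue 14, 9, 6, 5, 3, 2 → queue [14, 9, 6, 5, 3, 2]
Visit 14; enqueue 0 → queue [9, 6, 5, 3, 2, 0]
Visit 9 → queue [6, 5, 3, 2, 0]
Visit 6; enqueue 11, 10, 8 → queue [5, 3, 2, 0, 11, 10, 8]
Visit 5; enqueue 7 → queue [3, 2, 0, 11, 10, 8, 7]
Visit 3; enqueue 13 → queue [2, 0, 11, 10, 8, 7, 13]
Visit 2; enqueue 4 → queue [0, 11, 10, 8, 7, 13, 4]
Visit 0 → queue [11, 10, 8, 7, 13, 4]
Visit 11 → queue [10, 8, 7, 13, 4]
Visit 10; enqueue 1 → queue [8, 7, 13, 4, 1]
Visit 8 → queue [7, 13, 4, 1]
Visit 7 → queue [13, 4, 1]
Visit 13 → queue [4, 1]
Visit 4 → queue [1]
Visit 1 → queue []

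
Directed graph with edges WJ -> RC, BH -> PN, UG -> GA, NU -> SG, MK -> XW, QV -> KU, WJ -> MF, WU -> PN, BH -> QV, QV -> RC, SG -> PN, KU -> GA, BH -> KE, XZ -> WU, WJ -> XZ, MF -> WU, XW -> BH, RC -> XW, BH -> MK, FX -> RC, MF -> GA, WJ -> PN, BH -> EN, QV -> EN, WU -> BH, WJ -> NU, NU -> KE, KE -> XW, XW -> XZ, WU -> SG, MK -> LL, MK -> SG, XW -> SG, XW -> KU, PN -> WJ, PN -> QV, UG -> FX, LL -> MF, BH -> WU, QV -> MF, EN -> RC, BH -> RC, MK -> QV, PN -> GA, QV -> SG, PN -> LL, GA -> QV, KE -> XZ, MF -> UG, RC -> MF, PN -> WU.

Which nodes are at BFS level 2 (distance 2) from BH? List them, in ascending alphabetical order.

GA, KU, LL, MF, SG, WJ, XW, XZ

Level 0: BH
Level 1: EN, KE, MK, PN, QV, RC, WU
Level 2: GA, KU, LL, MF, SG, WJ, XW, XZ
Level 3: NU, UG
Level 4: FX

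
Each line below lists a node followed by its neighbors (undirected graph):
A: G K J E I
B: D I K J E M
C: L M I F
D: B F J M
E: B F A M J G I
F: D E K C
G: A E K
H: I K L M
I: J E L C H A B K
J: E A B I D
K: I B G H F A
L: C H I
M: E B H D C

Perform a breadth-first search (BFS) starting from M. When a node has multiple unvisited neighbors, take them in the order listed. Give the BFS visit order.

Visit M; enqueue E, B, H, D, C → queue [E, B, H, D, C]
Visit E; enqueue F, A, J, G, I → queue [B, H, D, C, F, A, J, G, I]
Visit B; enqueue K → queue [H, D, C, F, A, J, G, I, K]
Visit H; enqueue L → queue [D, C, F, A, J, G, I, K, L]
Visit D → queue [C, F, A, J, G, I, K, L]
Visit C → queue [F, A, J, G, I, K, L]
Visit F → queue [A, J, G, I, K, L]
Visit A → queue [J, G, I, K, L]
Visit J → queue [G, I, K, L]
Visit G → queue [I, K, L]
Visit I → queue [K, L]
Visit K → queue [L]
Visit L → queue []

M -> E -> B -> H -> D -> C -> F -> A -> J -> G -> I -> K -> L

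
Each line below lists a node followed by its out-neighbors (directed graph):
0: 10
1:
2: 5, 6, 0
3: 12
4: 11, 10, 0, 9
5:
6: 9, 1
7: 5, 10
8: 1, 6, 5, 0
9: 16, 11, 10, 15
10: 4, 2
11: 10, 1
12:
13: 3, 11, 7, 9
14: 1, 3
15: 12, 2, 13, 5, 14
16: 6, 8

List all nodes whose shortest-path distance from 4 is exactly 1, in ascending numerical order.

0, 9, 10, 11

Level 0: 4
Level 1: 0, 9, 10, 11
Level 2: 1, 2, 15, 16
Level 3: 5, 6, 8, 12, 13, 14
Level 4: 3, 7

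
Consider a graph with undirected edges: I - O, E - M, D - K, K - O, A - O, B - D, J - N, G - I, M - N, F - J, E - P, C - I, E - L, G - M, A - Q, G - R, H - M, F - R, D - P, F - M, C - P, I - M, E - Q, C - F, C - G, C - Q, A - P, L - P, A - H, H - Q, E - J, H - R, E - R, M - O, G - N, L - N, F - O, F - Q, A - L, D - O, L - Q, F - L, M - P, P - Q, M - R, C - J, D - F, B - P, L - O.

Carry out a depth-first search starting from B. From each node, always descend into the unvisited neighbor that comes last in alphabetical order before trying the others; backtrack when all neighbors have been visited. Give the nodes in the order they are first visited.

B, P, Q, L, O, M, R, H, A, G, N, J, F, D, K, C, I, E

Visit B
B → P
P → Q
Q → L
L → O
O → M
M → R
R → H
H → A
R → G
G → N
N → J
J → F
F → D
D → K
F → C
C → I
J → E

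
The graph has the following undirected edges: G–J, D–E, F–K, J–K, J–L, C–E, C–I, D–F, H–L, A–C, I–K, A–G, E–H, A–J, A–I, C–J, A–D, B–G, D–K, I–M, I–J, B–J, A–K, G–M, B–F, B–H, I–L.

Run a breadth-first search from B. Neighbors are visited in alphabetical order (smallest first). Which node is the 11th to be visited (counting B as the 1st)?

L

Visit B; enqueue F, G, H, J → queue [F, G, H, J]
Visit F; enqueue D, K → queue [G, H, J, D, K]
Visit G; enqueue A, M → queue [H, J, D, K, A, M]
Visit H; enqueue E, L → queue [J, D, K, A, M, E, L]
Visit J; enqueue C, I → queue [D, K, A, M, E, L, C, I]
Visit D → queue [K, A, M, E, L, C, I]
Visit K → queue [A, M, E, L, C, I]
Visit A → queue [M, E, L, C, I]
Visit M → queue [E, L, C, I]
Visit E → queue [L, C, I]
Visit L → queue [C, I]
Visit C → queue [I]
Visit I → queue []

Visit order: B, F, G, H, J, D, K, A, M, E, L, C, I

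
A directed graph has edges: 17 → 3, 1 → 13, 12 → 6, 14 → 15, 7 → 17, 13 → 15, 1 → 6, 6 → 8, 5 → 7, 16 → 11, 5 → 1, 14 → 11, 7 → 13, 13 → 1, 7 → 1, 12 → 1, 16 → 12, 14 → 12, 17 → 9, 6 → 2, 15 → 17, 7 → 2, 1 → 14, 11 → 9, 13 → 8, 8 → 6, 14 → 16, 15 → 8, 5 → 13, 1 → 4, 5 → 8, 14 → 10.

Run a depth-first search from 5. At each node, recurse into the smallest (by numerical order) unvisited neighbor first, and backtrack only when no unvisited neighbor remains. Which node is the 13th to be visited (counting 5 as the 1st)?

Visit 5
5 → 1
1 → 4
1 → 6
6 → 2
6 → 8
1 → 13
13 → 15
15 → 17
17 → 3
17 → 9
1 → 14
14 → 10
14 → 11
14 → 12
14 → 16
5 → 7

Visit order: 5, 1, 4, 6, 2, 8, 13, 15, 17, 3, 9, 14, 10, 11, 12, 16, 7

10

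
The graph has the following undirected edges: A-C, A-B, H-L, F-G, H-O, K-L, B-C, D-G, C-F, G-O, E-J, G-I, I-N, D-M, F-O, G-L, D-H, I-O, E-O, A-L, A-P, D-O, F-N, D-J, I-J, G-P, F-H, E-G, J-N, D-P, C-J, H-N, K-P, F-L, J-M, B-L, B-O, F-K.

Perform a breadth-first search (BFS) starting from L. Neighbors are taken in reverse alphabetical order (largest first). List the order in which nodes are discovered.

L, K, H, G, F, B, A, P, O, N, D, I, E, C, J, M

Visit L; enqueue K, H, G, F, B, A → queue [K, H, G, F, B, A]
Visit K; enqueue P → queue [H, G, F, B, A, P]
Visit H; enqueue O, N, D → queue [G, F, B, A, P, O, N, D]
Visit G; enqueue I, E → queue [F, B, A, P, O, N, D, I, E]
Visit F; enqueue C → queue [B, A, P, O, N, D, I, E, C]
Visit B → queue [A, P, O, N, D, I, E, C]
Visit A → queue [P, O, N, D, I, E, C]
Visit P → queue [O, N, D, I, E, C]
Visit O → queue [N, D, I, E, C]
Visit N; enqueue J → queue [D, I, E, C, J]
Visit D; enqueue M → queue [I, E, C, J, M]
Visit I → queue [E, C, J, M]
Visit E → queue [C, J, M]
Visit C → queue [J, M]
Visit J → queue [M]
Visit M → queue []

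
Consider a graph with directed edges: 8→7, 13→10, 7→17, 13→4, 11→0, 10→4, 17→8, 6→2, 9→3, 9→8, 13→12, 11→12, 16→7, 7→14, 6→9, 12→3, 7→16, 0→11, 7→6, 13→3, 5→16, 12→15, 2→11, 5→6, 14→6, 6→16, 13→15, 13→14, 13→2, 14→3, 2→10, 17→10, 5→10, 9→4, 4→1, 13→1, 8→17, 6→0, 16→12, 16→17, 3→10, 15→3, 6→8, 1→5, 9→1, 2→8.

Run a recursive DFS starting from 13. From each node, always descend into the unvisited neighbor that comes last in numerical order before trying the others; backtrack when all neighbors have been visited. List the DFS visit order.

Visit 13
13 → 15
15 → 3
3 → 10
10 → 4
4 → 1
1 → 5
5 → 16
16 → 17
17 → 8
8 → 7
7 → 14
14 → 6
6 → 9
6 → 2
2 → 11
11 → 12
11 → 0

13 15 3 10 4 1 5 16 17 8 7 14 6 9 2 11 12 0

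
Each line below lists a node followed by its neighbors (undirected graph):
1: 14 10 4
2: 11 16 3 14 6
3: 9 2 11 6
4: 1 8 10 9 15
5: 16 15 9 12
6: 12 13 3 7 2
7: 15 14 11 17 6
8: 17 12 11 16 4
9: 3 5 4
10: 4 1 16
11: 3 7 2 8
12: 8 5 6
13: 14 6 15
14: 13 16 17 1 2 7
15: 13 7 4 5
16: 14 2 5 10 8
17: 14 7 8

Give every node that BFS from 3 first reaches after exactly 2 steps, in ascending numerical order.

4, 5, 7, 8, 12, 13, 14, 16

Level 0: 3
Level 1: 2, 6, 9, 11
Level 2: 4, 5, 7, 8, 12, 13, 14, 16
Level 3: 1, 10, 15, 17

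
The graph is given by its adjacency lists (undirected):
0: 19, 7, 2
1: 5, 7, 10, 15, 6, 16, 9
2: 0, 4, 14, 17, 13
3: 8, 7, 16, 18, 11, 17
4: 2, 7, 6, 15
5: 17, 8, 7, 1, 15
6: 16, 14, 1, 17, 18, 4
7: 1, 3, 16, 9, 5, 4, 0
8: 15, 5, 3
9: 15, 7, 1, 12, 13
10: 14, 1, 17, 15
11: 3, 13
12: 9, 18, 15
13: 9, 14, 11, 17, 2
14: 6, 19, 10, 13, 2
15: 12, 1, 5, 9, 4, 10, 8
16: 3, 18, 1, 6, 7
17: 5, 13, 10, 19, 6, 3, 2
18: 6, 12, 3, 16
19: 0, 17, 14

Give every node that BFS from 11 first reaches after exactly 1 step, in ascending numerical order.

Level 0: 11
Level 1: 3, 13
Level 2: 2, 7, 8, 9, 14, 16, 17, 18
Level 3: 0, 1, 4, 5, 6, 10, 12, 15, 19

3, 13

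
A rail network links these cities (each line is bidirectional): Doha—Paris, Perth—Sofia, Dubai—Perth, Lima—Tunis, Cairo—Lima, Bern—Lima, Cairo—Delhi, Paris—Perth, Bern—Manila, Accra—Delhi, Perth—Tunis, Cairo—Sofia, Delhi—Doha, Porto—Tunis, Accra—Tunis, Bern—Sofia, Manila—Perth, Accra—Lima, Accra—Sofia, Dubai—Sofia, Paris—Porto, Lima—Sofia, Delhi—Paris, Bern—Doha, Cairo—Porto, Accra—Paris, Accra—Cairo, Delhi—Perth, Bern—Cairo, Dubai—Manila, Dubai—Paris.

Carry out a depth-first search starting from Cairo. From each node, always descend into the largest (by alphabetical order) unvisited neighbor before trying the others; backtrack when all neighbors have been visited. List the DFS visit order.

Cairo, Sofia, Perth, Tunis, Porto, Paris, Dubai, Manila, Bern, Lima, Accra, Delhi, Doha

Visit Cairo
Cairo → Sofia
Sofia → Perth
Perth → Tunis
Tunis → Porto
Porto → Paris
Paris → Dubai
Dubai → Manila
Manila → Bern
Bern → Lima
Lima → Accra
Accra → Delhi
Delhi → Doha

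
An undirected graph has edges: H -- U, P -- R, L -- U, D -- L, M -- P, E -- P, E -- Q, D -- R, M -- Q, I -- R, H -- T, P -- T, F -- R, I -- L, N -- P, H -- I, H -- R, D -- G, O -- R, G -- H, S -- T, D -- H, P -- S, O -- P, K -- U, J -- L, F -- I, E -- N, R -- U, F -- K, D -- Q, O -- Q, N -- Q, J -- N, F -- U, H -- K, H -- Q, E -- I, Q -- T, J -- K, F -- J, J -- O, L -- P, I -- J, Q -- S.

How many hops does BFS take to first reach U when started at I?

2

Level 0: I
Level 1: E, F, H, J, L, R
Level 2: D, G, K, N, O, P, Q, T, U
Level 3: M, S
U first appears at level 2.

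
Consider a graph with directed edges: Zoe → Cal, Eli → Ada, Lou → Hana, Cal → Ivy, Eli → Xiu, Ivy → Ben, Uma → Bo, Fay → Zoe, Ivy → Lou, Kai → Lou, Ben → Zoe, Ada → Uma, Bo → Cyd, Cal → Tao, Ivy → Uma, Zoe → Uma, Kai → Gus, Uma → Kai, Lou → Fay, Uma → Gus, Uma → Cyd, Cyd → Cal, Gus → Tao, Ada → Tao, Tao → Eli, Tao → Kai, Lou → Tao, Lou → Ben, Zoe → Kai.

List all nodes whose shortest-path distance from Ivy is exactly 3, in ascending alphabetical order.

Cal, Eli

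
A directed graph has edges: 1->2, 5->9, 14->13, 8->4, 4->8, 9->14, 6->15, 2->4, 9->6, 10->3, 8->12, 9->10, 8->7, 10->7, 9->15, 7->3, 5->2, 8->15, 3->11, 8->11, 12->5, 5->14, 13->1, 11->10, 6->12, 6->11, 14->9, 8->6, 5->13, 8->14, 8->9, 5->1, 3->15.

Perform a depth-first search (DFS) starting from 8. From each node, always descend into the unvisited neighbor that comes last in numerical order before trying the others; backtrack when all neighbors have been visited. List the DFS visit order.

8, 15, 14, 13, 1, 2, 4, 9, 10, 7, 3, 11, 6, 12, 5

Visit 8
8 → 15
8 → 14
14 → 13
13 → 1
1 → 2
2 → 4
14 → 9
9 → 10
10 → 7
7 → 3
3 → 11
9 → 6
6 → 12
12 → 5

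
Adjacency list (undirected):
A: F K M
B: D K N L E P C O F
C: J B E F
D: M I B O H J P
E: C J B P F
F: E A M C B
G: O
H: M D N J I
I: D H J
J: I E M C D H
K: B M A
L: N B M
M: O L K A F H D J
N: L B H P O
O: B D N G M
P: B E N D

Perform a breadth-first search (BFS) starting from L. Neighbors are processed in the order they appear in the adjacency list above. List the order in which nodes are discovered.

Visit L; enqueue N, B, M → queue [N, B, M]
Visit N; enqueue H, P, O → queue [B, M, H, P, O]
Visit B; enqueue D, K, E, C, F → queue [M, H, P, O, D, K, E, C, F]
Visit M; enqueue A, J → queue [H, P, O, D, K, E, C, F, A, J]
Visit H; enqueue I → queue [P, O, D, K, E, C, F, A, J, I]
Visit P → queue [O, D, K, E, C, F, A, J, I]
Visit O; enqueue G → queue [D, K, E, C, F, A, J, I, G]
Visit D → queue [K, E, C, F, A, J, I, G]
Visit K → queue [E, C, F, A, J, I, G]
Visit E → queue [C, F, A, J, I, G]
Visit C → queue [F, A, J, I, G]
Visit F → queue [A, J, I, G]
Visit A → queue [J, I, G]
Visit J → queue [I, G]
Visit I → queue [G]
Visit G → queue []

L → N → B → M → H → P → O → D → K → E → C → F → A → J → I → G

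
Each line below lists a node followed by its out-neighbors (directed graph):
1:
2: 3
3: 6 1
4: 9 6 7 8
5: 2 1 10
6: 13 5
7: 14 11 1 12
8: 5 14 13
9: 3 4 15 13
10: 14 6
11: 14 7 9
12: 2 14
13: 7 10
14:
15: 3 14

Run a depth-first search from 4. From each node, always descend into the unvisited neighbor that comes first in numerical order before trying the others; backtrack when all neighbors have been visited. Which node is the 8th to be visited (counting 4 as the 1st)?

14

Visit 4
4 → 6
6 → 5
5 → 1
5 → 2
2 → 3
5 → 10
10 → 14
6 → 13
13 → 7
7 → 11
11 → 9
9 → 15
7 → 12
4 → 8

Visit order: 4, 6, 5, 1, 2, 3, 10, 14, 13, 7, 11, 9, 15, 12, 8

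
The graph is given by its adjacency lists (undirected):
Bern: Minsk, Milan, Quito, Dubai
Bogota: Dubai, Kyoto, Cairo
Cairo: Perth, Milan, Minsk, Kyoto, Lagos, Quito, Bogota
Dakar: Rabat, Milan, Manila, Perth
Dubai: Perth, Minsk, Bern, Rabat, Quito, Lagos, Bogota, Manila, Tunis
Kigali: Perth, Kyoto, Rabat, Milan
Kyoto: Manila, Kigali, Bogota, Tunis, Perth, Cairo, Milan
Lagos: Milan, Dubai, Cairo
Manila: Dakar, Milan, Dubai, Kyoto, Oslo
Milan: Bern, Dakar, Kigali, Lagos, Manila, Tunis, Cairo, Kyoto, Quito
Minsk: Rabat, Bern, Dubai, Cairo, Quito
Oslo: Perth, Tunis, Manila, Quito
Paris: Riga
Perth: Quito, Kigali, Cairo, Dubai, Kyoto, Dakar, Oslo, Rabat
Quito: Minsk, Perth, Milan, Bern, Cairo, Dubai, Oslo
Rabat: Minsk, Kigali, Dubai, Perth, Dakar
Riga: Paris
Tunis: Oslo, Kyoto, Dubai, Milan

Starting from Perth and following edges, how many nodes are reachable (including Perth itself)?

BFS from Perth visits: Perth, Cairo, Dakar, Dubai, Kigali, Kyoto, Oslo, Quito, Rabat, Bogota, Lagos, Milan, Minsk, Manila, Bern, Tunis
Reachable nodes: 16 of 18 total.

16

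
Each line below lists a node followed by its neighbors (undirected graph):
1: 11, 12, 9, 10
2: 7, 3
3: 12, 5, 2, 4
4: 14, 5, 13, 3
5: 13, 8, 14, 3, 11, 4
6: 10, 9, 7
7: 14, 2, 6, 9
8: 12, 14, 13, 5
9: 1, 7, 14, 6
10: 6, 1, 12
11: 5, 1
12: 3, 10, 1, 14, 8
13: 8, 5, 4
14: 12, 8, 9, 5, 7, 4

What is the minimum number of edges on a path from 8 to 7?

2

Level 0: 8
Level 1: 5, 12, 13, 14
Level 2: 1, 3, 4, 7, 9, 10, 11
Level 3: 2, 6
7 first appears at level 2.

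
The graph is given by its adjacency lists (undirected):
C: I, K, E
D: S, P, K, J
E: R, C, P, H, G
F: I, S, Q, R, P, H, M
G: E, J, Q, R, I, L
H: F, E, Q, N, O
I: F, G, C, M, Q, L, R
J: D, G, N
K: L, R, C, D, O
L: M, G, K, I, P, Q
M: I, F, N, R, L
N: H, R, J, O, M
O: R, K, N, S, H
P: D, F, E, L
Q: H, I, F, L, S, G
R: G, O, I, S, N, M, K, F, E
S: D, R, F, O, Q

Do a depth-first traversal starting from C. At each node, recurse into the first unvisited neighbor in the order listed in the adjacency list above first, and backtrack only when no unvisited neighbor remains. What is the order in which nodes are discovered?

C I F S D P E R G J N H Q L M K O

Visit C
C → I
I → F
F → S
S → D
D → P
P → E
E → R
R → G
G → J
J → N
N → H
H → Q
Q → L
L → M
L → K
K → O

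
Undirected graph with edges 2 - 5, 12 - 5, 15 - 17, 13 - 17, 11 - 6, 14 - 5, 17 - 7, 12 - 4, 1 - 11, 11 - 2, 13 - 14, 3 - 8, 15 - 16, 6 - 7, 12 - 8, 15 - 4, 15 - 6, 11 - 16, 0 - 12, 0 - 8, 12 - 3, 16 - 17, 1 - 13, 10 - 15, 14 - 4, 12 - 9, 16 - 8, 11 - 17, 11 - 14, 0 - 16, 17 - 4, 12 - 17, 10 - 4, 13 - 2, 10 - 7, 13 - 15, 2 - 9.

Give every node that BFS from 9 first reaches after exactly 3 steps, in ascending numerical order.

Level 0: 9
Level 1: 2, 12
Level 2: 0, 3, 4, 5, 8, 11, 13, 17
Level 3: 1, 6, 7, 10, 14, 15, 16

1, 6, 7, 10, 14, 15, 16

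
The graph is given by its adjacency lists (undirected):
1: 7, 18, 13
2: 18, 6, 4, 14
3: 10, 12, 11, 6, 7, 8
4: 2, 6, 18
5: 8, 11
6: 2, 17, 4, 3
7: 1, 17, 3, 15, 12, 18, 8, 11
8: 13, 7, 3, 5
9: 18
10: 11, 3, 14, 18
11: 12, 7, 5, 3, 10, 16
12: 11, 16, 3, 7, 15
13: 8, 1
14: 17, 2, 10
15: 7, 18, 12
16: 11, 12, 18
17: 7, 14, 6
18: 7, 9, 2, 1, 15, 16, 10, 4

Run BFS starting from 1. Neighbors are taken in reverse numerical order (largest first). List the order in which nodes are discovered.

1 18 13 7 16 15 10 9 4 2 8 17 12 11 3 14 6 5

Visit 1; enqueue 18, 13, 7 → queue [18, 13, 7]
Visit 18; enqueue 16, 15, 10, 9, 4, 2 → queue [13, 7, 16, 15, 10, 9, 4, 2]
Visit 13; enqueue 8 → queue [7, 16, 15, 10, 9, 4, 2, 8]
Visit 7; enqueue 17, 12, 11, 3 → queue [16, 15, 10, 9, 4, 2, 8, 17, 12, 11, 3]
Visit 16 → queue [15, 10, 9, 4, 2, 8, 17, 12, 11, 3]
Visit 15 → queue [10, 9, 4, 2, 8, 17, 12, 11, 3]
Visit 10; enqueue 14 → queue [9, 4, 2, 8, 17, 12, 11, 3, 14]
Visit 9 → queue [4, 2, 8, 17, 12, 11, 3, 14]
Visit 4; enqueue 6 → queue [2, 8, 17, 12, 11, 3, 14, 6]
Visit 2 → queue [8, 17, 12, 11, 3, 14, 6]
Visit 8; enqueue 5 → queue [17, 12, 11, 3, 14, 6, 5]
Visit 17 → queue [12, 11, 3, 14, 6, 5]
Visit 12 → queue [11, 3, 14, 6, 5]
Visit 11 → queue [3, 14, 6, 5]
Visit 3 → queue [14, 6, 5]
Visit 14 → queue [6, 5]
Visit 6 → queue [5]
Visit 5 → queue []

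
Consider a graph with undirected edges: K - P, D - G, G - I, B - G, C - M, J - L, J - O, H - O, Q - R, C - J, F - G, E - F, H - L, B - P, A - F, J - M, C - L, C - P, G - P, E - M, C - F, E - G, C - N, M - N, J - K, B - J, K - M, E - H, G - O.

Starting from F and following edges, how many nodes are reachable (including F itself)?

BFS from F visits: F, G, E, C, A, P, O, I, D, B, M, H, N, L, J, K
Reachable nodes: 16 of 18 total.

16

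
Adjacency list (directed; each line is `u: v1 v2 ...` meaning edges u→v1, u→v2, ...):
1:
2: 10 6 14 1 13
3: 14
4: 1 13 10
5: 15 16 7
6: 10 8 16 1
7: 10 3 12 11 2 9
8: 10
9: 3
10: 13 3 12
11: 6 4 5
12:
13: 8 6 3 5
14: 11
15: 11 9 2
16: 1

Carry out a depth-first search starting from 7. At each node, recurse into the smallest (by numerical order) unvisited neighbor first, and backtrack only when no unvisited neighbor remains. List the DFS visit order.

7 → 2 → 1 → 6 → 8 → 10 → 3 → 14 → 11 → 4 → 13 → 5 → 15 → 9 → 16 → 12

Visit 7
7 → 2
2 → 1
2 → 6
6 → 8
8 → 10
10 → 3
3 → 14
14 → 11
11 → 4
4 → 13
13 → 5
5 → 15
15 → 9
5 → 16
10 → 12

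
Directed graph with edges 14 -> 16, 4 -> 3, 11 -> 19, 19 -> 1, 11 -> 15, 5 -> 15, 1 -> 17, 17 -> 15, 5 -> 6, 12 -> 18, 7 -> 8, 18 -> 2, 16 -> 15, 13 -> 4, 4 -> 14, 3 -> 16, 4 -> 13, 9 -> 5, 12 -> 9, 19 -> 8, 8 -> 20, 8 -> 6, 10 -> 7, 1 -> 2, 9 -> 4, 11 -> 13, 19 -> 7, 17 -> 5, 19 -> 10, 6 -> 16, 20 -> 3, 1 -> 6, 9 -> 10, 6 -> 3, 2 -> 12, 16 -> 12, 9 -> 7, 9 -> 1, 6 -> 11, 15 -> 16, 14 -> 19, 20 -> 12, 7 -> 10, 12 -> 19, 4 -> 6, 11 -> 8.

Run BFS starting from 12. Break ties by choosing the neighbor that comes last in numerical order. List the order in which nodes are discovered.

12 19 18 9 10 8 7 1 2 5 4 20 6 17 15 14 13 3 16 11

Visit 12; enqueue 19, 18, 9 → queue [19, 18, 9]
Visit 19; enqueue 10, 8, 7, 1 → queue [18, 9, 10, 8, 7, 1]
Visit 18; enqueue 2 → queue [9, 10, 8, 7, 1, 2]
Visit 9; enqueue 5, 4 → queue [10, 8, 7, 1, 2, 5, 4]
Visit 10 → queue [8, 7, 1, 2, 5, 4]
Visit 8; enqueue 20, 6 → queue [7, 1, 2, 5, 4, 20, 6]
Visit 7 → queue [1, 2, 5, 4, 20, 6]
Visit 1; enqueue 17 → queue [2, 5, 4, 20, 6, 17]
Visit 2 → queue [5, 4, 20, 6, 17]
Visit 5; enqueue 15 → queue [4, 20, 6, 17, 15]
Visit 4; enqueue 14, 13, 3 → queue [20, 6, 17, 15, 14, 13, 3]
Visit 20 → queue [6, 17, 15, 14, 13, 3]
Visit 6; enqueue 16, 11 → queue [17, 15, 14, 13, 3, 16, 11]
Visit 17 → queue [15, 14, 13, 3, 16, 11]
Visit 15 → queue [14, 13, 3, 16, 11]
Visit 14 → queue [13, 3, 16, 11]
Visit 13 → queue [3, 16, 11]
Visit 3 → queue [16, 11]
Visit 16 → queue [11]
Visit 11 → queue []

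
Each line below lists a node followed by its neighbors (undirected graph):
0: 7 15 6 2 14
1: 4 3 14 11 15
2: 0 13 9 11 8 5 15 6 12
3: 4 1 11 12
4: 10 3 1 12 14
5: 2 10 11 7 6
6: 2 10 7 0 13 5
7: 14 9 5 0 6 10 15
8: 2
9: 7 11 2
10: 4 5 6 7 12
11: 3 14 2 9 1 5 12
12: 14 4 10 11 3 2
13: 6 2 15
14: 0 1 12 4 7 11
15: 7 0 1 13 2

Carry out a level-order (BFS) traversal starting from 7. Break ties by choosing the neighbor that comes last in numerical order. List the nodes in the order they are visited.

Visit 7; enqueue 15, 14, 10, 9, 6, 5, 0 → queue [15, 14, 10, 9, 6, 5, 0]
Visit 15; enqueue 13, 2, 1 → queue [14, 10, 9, 6, 5, 0, 13, 2, 1]
Visit 14; enqueue 12, 11, 4 → queue [10, 9, 6, 5, 0, 13, 2, 1, 12, 11, 4]
Visit 10 → queue [9, 6, 5, 0, 13, 2, 1, 12, 11, 4]
Visit 9 → queue [6, 5, 0, 13, 2, 1, 12, 11, 4]
Visit 6 → queue [5, 0, 13, 2, 1, 12, 11, 4]
Visit 5 → queue [0, 13, 2, 1, 12, 11, 4]
Visit 0 → queue [13, 2, 1, 12, 11, 4]
Visit 13 → queue [2, 1, 12, 11, 4]
Visit 2; enqueue 8 → queue [1, 12, 11, 4, 8]
Visit 1; enqueue 3 → queue [12, 11, 4, 8, 3]
Visit 12 → queue [11, 4, 8, 3]
Visit 11 → queue [4, 8, 3]
Visit 4 → queue [8, 3]
Visit 8 → queue [3]
Visit 3 → queue []

7 15 14 10 9 6 5 0 13 2 1 12 11 4 8 3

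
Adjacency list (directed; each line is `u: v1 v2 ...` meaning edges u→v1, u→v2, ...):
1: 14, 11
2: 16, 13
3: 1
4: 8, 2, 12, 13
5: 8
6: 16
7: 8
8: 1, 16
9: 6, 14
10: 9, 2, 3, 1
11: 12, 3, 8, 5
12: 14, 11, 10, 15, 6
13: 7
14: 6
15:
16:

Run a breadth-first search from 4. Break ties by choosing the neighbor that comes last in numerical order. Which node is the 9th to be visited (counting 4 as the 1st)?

11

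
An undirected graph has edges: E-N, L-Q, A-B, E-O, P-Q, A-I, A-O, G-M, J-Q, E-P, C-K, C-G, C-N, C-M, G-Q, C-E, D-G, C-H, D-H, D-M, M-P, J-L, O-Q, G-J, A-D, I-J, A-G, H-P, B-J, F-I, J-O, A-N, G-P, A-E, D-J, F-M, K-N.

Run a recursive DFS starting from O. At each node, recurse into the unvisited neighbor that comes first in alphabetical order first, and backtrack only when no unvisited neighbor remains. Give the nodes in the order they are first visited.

Visit O
O → A
A → B
B → J
J → D
D → G
G → C
C → E
E → N
N → K
E → P
P → H
P → M
M → F
F → I
P → Q
Q → L

O -> A -> B -> J -> D -> G -> C -> E -> N -> K -> P -> H -> M -> F -> I -> Q -> L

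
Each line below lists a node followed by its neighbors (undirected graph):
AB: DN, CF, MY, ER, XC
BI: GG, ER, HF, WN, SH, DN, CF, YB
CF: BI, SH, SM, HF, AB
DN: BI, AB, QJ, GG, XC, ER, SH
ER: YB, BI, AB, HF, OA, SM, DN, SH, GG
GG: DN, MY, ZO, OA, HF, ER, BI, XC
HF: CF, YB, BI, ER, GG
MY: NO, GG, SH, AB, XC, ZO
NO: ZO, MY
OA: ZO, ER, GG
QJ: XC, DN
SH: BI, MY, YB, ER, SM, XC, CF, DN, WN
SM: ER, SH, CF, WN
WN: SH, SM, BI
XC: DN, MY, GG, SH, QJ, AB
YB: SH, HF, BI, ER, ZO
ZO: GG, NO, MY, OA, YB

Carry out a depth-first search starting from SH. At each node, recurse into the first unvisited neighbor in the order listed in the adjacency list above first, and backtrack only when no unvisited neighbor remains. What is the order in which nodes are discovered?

SH, BI, GG, DN, AB, CF, SM, ER, YB, HF, ZO, NO, MY, XC, QJ, OA, WN

Visit SH
SH → BI
BI → GG
GG → DN
DN → AB
AB → CF
CF → SM
SM → ER
ER → YB
YB → HF
YB → ZO
ZO → NO
NO → MY
MY → XC
XC → QJ
ZO → OA
SM → WN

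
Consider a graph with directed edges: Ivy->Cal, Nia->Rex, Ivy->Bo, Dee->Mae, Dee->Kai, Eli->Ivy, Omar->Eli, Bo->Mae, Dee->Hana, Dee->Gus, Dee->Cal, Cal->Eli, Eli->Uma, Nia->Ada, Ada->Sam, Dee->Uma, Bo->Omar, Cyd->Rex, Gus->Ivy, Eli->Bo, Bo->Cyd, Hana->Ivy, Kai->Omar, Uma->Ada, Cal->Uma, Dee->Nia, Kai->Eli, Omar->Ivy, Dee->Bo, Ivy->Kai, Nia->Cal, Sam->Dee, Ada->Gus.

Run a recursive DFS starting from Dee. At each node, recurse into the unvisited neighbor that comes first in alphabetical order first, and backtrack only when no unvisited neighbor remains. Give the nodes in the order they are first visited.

Visit Dee
Dee → Bo
Bo → Cyd
Cyd → Rex
Bo → Mae
Bo → Omar
Omar → Eli
Eli → Ivy
Ivy → Cal
Cal → Uma
Uma → Ada
Ada → Gus
Ada → Sam
Ivy → Kai
Dee → Hana
Dee → Nia

Dee, Bo, Cyd, Rex, Mae, Omar, Eli, Ivy, Cal, Uma, Ada, Gus, Sam, Kai, Hana, Nia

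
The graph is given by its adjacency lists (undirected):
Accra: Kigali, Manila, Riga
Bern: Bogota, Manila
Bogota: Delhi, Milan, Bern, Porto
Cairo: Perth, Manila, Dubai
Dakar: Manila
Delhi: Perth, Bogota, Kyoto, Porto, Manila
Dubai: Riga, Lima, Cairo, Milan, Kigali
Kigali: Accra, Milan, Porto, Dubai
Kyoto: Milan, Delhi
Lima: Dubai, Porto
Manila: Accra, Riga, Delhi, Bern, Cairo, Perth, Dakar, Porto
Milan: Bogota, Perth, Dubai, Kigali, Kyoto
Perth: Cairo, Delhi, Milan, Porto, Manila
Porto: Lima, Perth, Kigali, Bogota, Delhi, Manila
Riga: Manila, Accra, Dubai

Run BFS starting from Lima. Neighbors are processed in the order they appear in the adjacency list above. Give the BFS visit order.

Visit Lima; enqueue Dubai, Porto → queue [Dubai, Porto]
Visit Dubai; enqueue Riga, Cairo, Milan, Kigali → queue [Porto, Riga, Cairo, Milan, Kigali]
Visit Porto; enqueue Perth, Bogota, Delhi, Manila → queue [Riga, Cairo, Milan, Kigali, Perth, Bogota, Delhi, Manila]
Visit Riga; enqueue Accra → queue [Cairo, Milan, Kigali, Perth, Bogota, Delhi, Manila, Accra]
Visit Cairo → queue [Milan, Kigali, Perth, Bogota, Delhi, Manila, Accra]
Visit Milan; enqueue Kyoto → queue [Kigali, Perth, Bogota, Delhi, Manila, Accra, Kyoto]
Visit Kigali → queue [Perth, Bogota, Delhi, Manila, Accra, Kyoto]
Visit Perth → queue [Bogota, Delhi, Manila, Accra, Kyoto]
Visit Bogota; enqueue Bern → queue [Delhi, Manila, Accra, Kyoto, Bern]
Visit Delhi → queue [Manila, Accra, Kyoto, Bern]
Visit Manila; enqueue Dakar → queue [Accra, Kyoto, Bern, Dakar]
Visit Accra → queue [Kyoto, Bern, Dakar]
Visit Kyoto → queue [Bern, Dakar]
Visit Bern → queue [Dakar]
Visit Dakar → queue []

Lima Dubai Porto Riga Cairo Milan Kigali Perth Bogota Delhi Manila Accra Kyoto Bern Dakar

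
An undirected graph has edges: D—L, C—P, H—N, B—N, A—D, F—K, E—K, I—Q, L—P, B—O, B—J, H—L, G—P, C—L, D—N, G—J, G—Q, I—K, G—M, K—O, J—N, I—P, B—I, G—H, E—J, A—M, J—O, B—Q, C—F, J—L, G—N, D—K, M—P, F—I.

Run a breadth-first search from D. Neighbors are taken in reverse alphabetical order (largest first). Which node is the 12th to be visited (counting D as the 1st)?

Visit D; enqueue N, L, K, A → queue [N, L, K, A]
Visit N; enqueue J, H, G, B → queue [L, K, A, J, H, G, B]
Visit L; enqueue P, C → queue [K, A, J, H, G, B, P, C]
Visit K; enqueue O, I, F, E → queue [A, J, H, G, B, P, C, O, I, F, E]
Visit A; enqueue M → queue [J, H, G, B, P, C, O, I, F, E, M]
Visit J → queue [H, G, B, P, C, O, I, F, E, M]
Visit H → queue [G, B, P, C, O, I, F, E, M]
Visit G; enqueue Q → queue [B, P, C, O, I, F, E, M, Q]
Visit B → queue [P, C, O, I, F, E, M, Q]
Visit P → queue [C, O, I, F, E, M, Q]
Visit C → queue [O, I, F, E, M, Q]
Visit O → queue [I, F, E, M, Q]
Visit I → queue [F, E, M, Q]
Visit F → queue [E, M, Q]
Visit E → queue [M, Q]
Visit M → queue [Q]
Visit Q → queue []

Visit order: D, N, L, K, A, J, H, G, B, P, C, O, I, F, E, M, Q

O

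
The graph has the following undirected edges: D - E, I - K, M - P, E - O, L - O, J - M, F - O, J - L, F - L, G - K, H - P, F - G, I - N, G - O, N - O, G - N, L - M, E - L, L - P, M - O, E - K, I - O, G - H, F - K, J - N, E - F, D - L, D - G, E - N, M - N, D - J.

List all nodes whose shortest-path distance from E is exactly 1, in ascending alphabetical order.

D, F, K, L, N, O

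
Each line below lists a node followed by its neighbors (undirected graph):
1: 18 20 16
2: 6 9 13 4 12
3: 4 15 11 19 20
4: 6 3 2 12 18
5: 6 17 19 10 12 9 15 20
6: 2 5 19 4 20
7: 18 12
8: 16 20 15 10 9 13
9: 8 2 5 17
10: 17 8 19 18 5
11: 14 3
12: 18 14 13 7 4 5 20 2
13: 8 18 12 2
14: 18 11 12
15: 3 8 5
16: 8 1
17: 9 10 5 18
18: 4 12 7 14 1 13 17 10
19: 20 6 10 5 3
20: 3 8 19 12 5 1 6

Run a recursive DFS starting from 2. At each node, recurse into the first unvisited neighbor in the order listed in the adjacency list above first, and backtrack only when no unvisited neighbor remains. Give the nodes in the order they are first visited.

2, 6, 5, 17, 9, 8, 16, 1, 18, 4, 3, 15, 11, 14, 12, 13, 7, 20, 19, 10

Visit 2
2 → 6
6 → 5
5 → 17
17 → 9
9 → 8
8 → 16
16 → 1
1 → 18
18 → 4
4 → 3
3 → 15
3 → 11
11 → 14
14 → 12
12 → 13
12 → 7
12 → 20
20 → 19
19 → 10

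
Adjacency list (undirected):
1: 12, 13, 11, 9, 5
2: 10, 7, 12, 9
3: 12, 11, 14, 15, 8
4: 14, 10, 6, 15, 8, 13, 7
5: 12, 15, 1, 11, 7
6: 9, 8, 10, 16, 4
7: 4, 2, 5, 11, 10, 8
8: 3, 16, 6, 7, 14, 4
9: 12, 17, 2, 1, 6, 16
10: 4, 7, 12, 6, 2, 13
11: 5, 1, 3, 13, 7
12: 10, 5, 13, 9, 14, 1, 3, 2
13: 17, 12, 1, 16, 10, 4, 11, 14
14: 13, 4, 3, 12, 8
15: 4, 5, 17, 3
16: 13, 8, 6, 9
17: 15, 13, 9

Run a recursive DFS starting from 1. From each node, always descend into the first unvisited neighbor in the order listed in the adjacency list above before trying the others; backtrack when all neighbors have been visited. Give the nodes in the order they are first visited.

Visit 1
1 → 12
12 → 10
10 → 4
4 → 14
14 → 13
13 → 17
17 → 15
15 → 5
5 → 11
11 → 3
3 → 8
8 → 16
16 → 6
6 → 9
9 → 2
2 → 7

1 12 10 4 14 13 17 15 5 11 3 8 16 6 9 2 7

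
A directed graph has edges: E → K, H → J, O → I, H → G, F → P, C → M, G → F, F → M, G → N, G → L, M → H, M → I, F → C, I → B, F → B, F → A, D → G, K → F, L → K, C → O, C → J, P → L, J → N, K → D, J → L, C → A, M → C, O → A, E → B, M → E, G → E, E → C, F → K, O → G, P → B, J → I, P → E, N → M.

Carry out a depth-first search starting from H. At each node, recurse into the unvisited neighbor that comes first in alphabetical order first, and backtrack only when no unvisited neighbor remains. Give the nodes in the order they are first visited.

H -> G -> E -> B -> C -> A -> J -> I -> L -> K -> D -> F -> M -> P -> N -> O

Visit H
H → G
G → E
E → B
E → C
C → A
C → J
J → I
J → L
L → K
K → D
K → F
F → M
F → P
J → N
C → O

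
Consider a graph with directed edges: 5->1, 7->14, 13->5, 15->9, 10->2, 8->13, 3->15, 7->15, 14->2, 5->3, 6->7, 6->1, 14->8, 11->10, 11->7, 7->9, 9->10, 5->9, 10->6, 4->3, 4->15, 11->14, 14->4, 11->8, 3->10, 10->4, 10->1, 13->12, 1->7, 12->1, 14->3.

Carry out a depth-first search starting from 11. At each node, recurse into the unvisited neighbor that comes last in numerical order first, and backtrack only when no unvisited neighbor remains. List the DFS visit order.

11 → 14 → 8 → 13 → 12 → 1 → 7 → 15 → 9 → 10 → 6 → 4 → 3 → 2 → 5

Visit 11
11 → 14
14 → 8
8 → 13
13 → 12
12 → 1
1 → 7
7 → 15
15 → 9
9 → 10
10 → 6
10 → 4
4 → 3
10 → 2
13 → 5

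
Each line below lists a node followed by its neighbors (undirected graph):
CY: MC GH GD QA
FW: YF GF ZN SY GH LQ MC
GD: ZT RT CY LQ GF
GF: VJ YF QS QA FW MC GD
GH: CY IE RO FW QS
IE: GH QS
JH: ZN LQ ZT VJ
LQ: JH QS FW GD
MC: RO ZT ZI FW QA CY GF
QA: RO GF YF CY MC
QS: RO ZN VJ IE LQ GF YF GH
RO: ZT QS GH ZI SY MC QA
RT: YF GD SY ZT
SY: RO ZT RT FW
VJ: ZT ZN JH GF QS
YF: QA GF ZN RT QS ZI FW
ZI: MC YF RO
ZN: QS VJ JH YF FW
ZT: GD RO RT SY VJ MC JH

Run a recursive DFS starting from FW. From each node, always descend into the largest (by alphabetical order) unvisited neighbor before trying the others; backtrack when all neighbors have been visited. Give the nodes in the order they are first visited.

Visit FW
FW → ZN
ZN → YF
YF → ZI
ZI → RO
RO → ZT
ZT → VJ
VJ → QS
QS → LQ
LQ → JH
LQ → GD
GD → RT
RT → SY
GD → GF
GF → QA
QA → MC
MC → CY
CY → GH
GH → IE

FW -> ZN -> YF -> ZI -> RO -> ZT -> VJ -> QS -> LQ -> JH -> GD -> RT -> SY -> GF -> QA -> MC -> CY -> GH -> IE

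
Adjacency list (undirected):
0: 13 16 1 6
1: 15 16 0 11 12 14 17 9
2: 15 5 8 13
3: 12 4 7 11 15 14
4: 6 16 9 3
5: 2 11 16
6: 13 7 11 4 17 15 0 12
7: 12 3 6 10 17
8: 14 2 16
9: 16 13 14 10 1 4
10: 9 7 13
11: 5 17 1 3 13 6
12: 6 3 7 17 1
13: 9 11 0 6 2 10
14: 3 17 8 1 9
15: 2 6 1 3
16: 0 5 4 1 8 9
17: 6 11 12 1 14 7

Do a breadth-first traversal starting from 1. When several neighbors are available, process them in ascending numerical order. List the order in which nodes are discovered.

1 -> 0 -> 9 -> 11 -> 12 -> 14 -> 15 -> 16 -> 17 -> 6 -> 13 -> 4 -> 10 -> 3 -> 5 -> 7 -> 8 -> 2

Visit 1; enqueue 0, 9, 11, 12, 14, 15, 16, 17 → queue [0, 9, 11, 12, 14, 15, 16, 17]
Visit 0; enqueue 6, 13 → queue [9, 11, 12, 14, 15, 16, 17, 6, 13]
Visit 9; enqueue 4, 10 → queue [11, 12, 14, 15, 16, 17, 6, 13, 4, 10]
Visit 11; enqueue 3, 5 → queue [12, 14, 15, 16, 17, 6, 13, 4, 10, 3, 5]
Visit 12; enqueue 7 → queue [14, 15, 16, 17, 6, 13, 4, 10, 3, 5, 7]
Visit 14; enqueue 8 → queue [15, 16, 17, 6, 13, 4, 10, 3, 5, 7, 8]
Visit 15; enqueue 2 → queue [16, 17, 6, 13, 4, 10, 3, 5, 7, 8, 2]
Visit 16 → queue [17, 6, 13, 4, 10, 3, 5, 7, 8, 2]
Visit 17 → queue [6, 13, 4, 10, 3, 5, 7, 8, 2]
Visit 6 → queue [13, 4, 10, 3, 5, 7, 8, 2]
Visit 13 → queue [4, 10, 3, 5, 7, 8, 2]
Visit 4 → queue [10, 3, 5, 7, 8, 2]
Visit 10 → queue [3, 5, 7, 8, 2]
Visit 3 → queue [5, 7, 8, 2]
Visit 5 → queue [7, 8, 2]
Visit 7 → queue [8, 2]
Visit 8 → queue [2]
Visit 2 → queue []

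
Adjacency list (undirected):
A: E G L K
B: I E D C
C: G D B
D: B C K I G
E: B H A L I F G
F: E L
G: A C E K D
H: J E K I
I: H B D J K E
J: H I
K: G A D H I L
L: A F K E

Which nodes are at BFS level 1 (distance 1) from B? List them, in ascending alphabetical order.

Level 0: B
Level 1: C, D, E, I
Level 2: A, F, G, H, J, K, L

C, D, E, I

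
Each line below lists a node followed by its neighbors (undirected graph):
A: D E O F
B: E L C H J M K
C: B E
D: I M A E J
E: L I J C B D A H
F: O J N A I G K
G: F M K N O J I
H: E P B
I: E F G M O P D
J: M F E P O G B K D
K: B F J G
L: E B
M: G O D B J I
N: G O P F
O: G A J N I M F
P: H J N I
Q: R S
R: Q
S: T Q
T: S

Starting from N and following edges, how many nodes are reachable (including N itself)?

BFS from N visits: N, G, O, P, F, M, K, J, I, A, H, D, B, E, L, C
Reachable nodes: 16 of 20 total.

16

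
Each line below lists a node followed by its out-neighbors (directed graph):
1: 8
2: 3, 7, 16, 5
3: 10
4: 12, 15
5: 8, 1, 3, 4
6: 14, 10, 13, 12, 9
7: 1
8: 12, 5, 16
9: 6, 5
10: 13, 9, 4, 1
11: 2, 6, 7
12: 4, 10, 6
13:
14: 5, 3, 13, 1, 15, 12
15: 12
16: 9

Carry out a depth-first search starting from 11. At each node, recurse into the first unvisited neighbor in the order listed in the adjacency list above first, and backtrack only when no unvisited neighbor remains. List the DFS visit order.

Visit 11
11 → 2
2 → 3
3 → 10
10 → 13
10 → 9
9 → 6
6 → 14
14 → 5
5 → 8
8 → 12
12 → 4
4 → 15
8 → 16
5 → 1
2 → 7

11, 2, 3, 10, 13, 9, 6, 14, 5, 8, 12, 4, 15, 16, 1, 7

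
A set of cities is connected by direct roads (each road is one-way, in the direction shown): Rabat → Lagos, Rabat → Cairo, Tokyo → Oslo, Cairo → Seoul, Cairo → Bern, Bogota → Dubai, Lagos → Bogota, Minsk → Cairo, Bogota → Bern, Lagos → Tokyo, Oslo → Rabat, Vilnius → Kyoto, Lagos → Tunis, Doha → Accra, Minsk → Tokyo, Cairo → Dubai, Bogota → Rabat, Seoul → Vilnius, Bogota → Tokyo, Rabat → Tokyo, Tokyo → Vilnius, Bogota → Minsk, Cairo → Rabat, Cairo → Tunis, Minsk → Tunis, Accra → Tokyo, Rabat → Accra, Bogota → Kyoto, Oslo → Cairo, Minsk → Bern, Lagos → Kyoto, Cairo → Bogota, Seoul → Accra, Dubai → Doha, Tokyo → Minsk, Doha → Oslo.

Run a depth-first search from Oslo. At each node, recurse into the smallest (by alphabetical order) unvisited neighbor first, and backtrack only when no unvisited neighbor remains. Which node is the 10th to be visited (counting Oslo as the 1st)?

Tunis

Visit Oslo
Oslo → Cairo
Cairo → Bern
Cairo → Bogota
Bogota → Dubai
Dubai → Doha
Doha → Accra
Accra → Tokyo
Tokyo → Minsk
Minsk → Tunis
Tokyo → Vilnius
Vilnius → Kyoto
Bogota → Rabat
Rabat → Lagos
Cairo → Seoul

Visit order: Oslo, Cairo, Bern, Bogota, Dubai, Doha, Accra, Tokyo, Minsk, Tunis, Vilnius, Kyoto, Rabat, Lagos, Seoul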